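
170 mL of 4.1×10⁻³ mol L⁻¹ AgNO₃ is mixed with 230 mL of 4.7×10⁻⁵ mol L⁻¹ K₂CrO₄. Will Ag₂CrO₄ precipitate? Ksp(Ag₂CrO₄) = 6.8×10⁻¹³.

Yes

After mixing, V = 170 mL + 230 mL = 400 mL.
[Ag⁺] = (4.1×10⁻³)(170)/400 = 1.7×10⁻³ mol L⁻¹
[CrO₄²⁻] = (4.7×10⁻⁵)(230)/400 = 2.7×10⁻⁵ mol L⁻¹
Q = [Ag⁺]^2[CrO₄²⁻] = 8.2×10⁻¹¹
Since Q (8.2×10⁻¹¹) exceeds Ksp (6.8×10⁻¹³), Ag₂CrO₄ will precipitate.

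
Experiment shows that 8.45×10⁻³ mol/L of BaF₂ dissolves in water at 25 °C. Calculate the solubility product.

BaF₂(s) ⇌ Ba²⁺(aq) + 2 F⁻(aq)
Call the molar solubility s, so that [Ba²⁺] = s and [F⁻] = 2s.
Ksp = [Ba²⁺][F⁻]^2 = s · (2s)^2 = 4s^3
Ksp = 4 × (8.45×10⁻³)^3 = 2.41×10⁻⁶

Ksp = 2.41×10⁻⁶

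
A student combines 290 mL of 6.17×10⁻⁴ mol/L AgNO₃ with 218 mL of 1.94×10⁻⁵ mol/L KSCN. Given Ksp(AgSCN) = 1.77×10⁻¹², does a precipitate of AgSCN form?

Yes

After mixing, V = 290 mL + 218 mL = 508 mL.
[Ag⁺] = (6.17×10⁻⁴)(290)/508 = 3.52×10⁻⁴ mol/L
[SCN⁻] = (1.94×10⁻⁵)(218)/508 = 8.33×10⁻⁶ mol/L
Q = [Ag⁺][SCN⁻] = 2.93×10⁻⁹
Since Q (2.93×10⁻⁹) exceeds Ksp (1.77×10⁻¹²), AgSCN will precipitate.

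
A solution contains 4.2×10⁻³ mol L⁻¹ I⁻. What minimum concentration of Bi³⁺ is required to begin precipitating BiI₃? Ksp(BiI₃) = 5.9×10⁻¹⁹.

8.0×10⁻¹² M

A salt starts to precipitate once the ion product Q reaches its Ksp.
BiI₃(s) ⇌ Bi³⁺(aq) + 3 I⁻(aq)
Ksp = [Bi³⁺][I⁻]^3 = [Bi³⁺](4.2×10⁻³)^3
[Bi³⁺] = 5.9×10⁻¹⁹ / (4.2×10⁻³)^3 = 8.0×10⁻¹²
[Bi³⁺] = 8.0×10⁻¹² mol L⁻¹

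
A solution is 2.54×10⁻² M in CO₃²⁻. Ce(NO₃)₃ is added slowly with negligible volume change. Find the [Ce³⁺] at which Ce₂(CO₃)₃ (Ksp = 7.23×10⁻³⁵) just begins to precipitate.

2.10×10⁻¹⁵ M

The threshold for precipitation is Q = Ksp.
Ce₂(CO₃)₃(s) ⇌ 2 Ce³⁺(aq) + 3 CO₃²⁻(aq)
Ksp = [Ce³⁺]^2[CO₃²⁻]^3 = [Ce³⁺]^2(2.54×10⁻²)^3
[Ce³⁺]^2 = 7.23×10⁻³⁵ / (2.54×10⁻²)^3 = 4.41×10⁻³⁰
[Ce³⁺] = 2.10×10⁻¹⁵ M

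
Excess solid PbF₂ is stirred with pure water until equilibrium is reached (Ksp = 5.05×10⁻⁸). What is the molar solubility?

2.33×10⁻³ M

PbF₂(s) ⇌ Pb²⁺(aq) + 2 F⁻(aq)
For each mole of PbF₂ that dissolves per liter, [Pb²⁺] = s and [F⁻] = 2s; let s denote this solubility.
Ksp = [Pb²⁺][F⁻]^2 = s · (2s)^2 = 4s^3
4s^3 = 5.05×10⁻⁸  ⇒  s^3 = 1.26×10⁻⁸
Taking the 3rd root, s = 2.33×10⁻³ mol L⁻¹.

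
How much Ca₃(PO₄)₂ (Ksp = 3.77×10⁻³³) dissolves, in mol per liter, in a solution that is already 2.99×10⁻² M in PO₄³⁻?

Ca₃(PO₄)₂(s) ⇌ 3 Ca²⁺(aq) + 2 PO₄³⁻(aq)
PO₄³⁻ is already present at 2.99×10⁻² M. If s mol/L of Ca₃(PO₄)₂ dissolves, [Ca²⁺] = 3s while [PO₄³⁻] ≈ 2.99×10⁻² M.
Ksp = [Ca²⁺]^3[PO₄³⁻]^2 = (3s)^3(2.99×10⁻²)^2
(3s)^3 = 3.77×10⁻³³ / (2.99×10⁻²)^2 = 4.22×10⁻³⁰
s = 5.39×10⁻¹¹ M

5.39×10⁻¹¹ M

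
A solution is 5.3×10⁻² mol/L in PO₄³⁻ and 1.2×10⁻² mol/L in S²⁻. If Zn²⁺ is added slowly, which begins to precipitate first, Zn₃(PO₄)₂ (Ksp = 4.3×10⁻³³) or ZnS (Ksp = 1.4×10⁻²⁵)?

ZnS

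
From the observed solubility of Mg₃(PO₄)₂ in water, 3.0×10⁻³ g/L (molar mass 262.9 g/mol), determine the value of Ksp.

Molar solubility s = (3.0×10⁻³ g/L) / (262.9 g/mol) = 1.141×10⁻⁵ mol/L
Mg₃(PO₄)₂(s) ⇌ 3 Mg²⁺(aq) + 2 PO₄³⁻(aq)
If s mol/L of Mg₃(PO₄)₂ dissolves, [Mg²⁺] = 3s and [PO₄³⁻] = 2s.
Ksp = [Mg²⁺]^3[PO₄³⁻]^2 = (3s)^3 · (2s)^2 = 108s^5
Ksp = 108 × (1.141×10⁻⁵)^5 = 2.1×10⁻²³

Ksp = 2.1×10⁻²³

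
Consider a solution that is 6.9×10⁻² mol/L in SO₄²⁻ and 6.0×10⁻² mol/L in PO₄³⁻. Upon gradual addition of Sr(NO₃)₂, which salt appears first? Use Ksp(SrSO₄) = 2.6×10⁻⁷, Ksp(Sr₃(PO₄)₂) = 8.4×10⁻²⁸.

Precipitation begins when Q = Ksp.
For SrSO₄: [Sr²⁺] = (Ksp/[SO₄²⁻]) = 3.8×10⁻⁶ mol/L
For Sr₃(PO₄)₂: [Sr²⁺] = (Ksp/[PO₄³⁻]^2)^(1/3) = 6.2×10⁻⁹ mol/L
The smaller threshold [Sr²⁺] is reached first, so Sr₃(PO₄)₂ precipitates first.

Sr₃(PO₄)₂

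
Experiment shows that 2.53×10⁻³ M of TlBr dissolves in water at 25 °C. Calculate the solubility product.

Ksp = 6.40×10⁻⁶

TlBr(s) ⇌ Tl⁺(aq) + Br⁻(aq)
If s mol/L of TlBr dissolves, [Tl⁺] = s and [Br⁻] = s.
Ksp = [Tl⁺][Br⁻] = s · s = s^2
Ksp = (2.53×10⁻³)^2 = 6.40×10⁻⁶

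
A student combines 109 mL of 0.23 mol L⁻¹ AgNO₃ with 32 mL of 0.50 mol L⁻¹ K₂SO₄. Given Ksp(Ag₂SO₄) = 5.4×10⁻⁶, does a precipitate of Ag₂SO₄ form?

Yes

After mixing, V = 109 mL + 32 mL = 141 mL.
[Ag⁺] = (0.23)(109)/141 = 0.18 mol L⁻¹
[SO₄²⁻] = (0.50)(32)/141 = 0.11 mol L⁻¹
Q = [Ag⁺]^2[SO₄²⁻] = 3.6×10⁻³
Since Q (3.6×10⁻³) exceeds Ksp (5.4×10⁻⁶), Ag₂SO₄ will precipitate.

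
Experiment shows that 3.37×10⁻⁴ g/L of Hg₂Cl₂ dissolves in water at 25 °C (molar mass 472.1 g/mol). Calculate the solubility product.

s = (3.37×10⁻⁴ g L⁻¹)/(472.1 g mol⁻¹) = 7.1383×10⁻⁷ M
Hg₂Cl₂(s) ⇌ Hg₂²⁺(aq) + 2 Cl⁻(aq)
If s mol/L of Hg₂Cl₂ dissolves, [Hg₂²⁺] = s and [Cl⁻] = 2s.
Ksp = [Hg₂²⁺][Cl⁻]^2 = s · (2s)^2 = 4s^3
Ksp = 4 × (7.1383×10⁻⁷)^3 = 1.45×10⁻¹⁸

Ksp = 1.45×10⁻¹⁸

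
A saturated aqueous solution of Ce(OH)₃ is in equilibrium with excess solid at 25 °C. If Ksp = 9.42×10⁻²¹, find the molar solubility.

Ce(OH)₃(s) ⇌ Ce³⁺(aq) + 3 OH⁻(aq)
With molar solubility s: [Ce³⁺] = s, [OH⁻] = 3s.
Ksp = [Ce³⁺][OH⁻]^3 = s · (3s)^3 = 27s^4
27s^4 = 9.42×10⁻²¹  ⇒  s^4 = 3.49×10⁻²²
Taking the 4th root, s = 4.32×10⁻⁶ mol L⁻¹.

4.32×10⁻⁶ M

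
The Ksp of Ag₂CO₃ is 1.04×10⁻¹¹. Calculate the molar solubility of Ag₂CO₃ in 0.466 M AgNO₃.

Ag₂CO₃(s) ⇌ 2 Ag⁺(aq) + CO₃²⁻(aq)
With Ag⁺ already at 0.466 M and s small, take [Ag⁺] ≈ 0.466 M and [CO₃²⁻] = s.
Ksp = [Ag⁺]^2[CO₃²⁻] = (0.466)^2s
s = 1.04×10⁻¹¹ / (0.466)^2 = 4.79×10⁻¹¹
s = 4.79×10⁻¹¹ M

4.79×10⁻¹¹ M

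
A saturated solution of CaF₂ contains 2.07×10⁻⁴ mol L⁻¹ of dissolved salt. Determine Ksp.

Ksp = 3.55×10⁻¹¹

CaF₂(s) ⇌ Ca²⁺(aq) + 2 F⁻(aq)
If s mol/L of CaF₂ dissolves, [Ca²⁺] = s and [F⁻] = 2s.
Ksp = [Ca²⁺][F⁻]^2 = s · (2s)^2 = 4s^3
Ksp = 4 × (2.07×10⁻⁴)^3 = 3.55×10⁻¹¹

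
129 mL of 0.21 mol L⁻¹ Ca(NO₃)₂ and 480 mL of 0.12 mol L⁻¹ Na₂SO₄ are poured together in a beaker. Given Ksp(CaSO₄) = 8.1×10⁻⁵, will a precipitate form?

After mixing, V = 129 mL + 480 mL = 609 mL.
[Ca²⁺] = (0.21)(129)/609 = 4.4×10⁻² mol L⁻¹
[SO₄²⁻] = (0.12)(480)/609 = 9.5×10⁻² mol L⁻¹
Q = [Ca²⁺][SO₄²⁻] = 4.2×10⁻³
Because Q > Ksp (4.2×10⁻³ vs 8.1×10⁻⁵), a precipitate of CaSO₄ forms.

Yes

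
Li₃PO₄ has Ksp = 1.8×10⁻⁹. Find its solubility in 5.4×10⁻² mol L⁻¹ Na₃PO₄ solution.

1.1×10⁻³ M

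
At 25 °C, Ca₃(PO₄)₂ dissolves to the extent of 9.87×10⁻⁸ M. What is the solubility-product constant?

Ksp = 1.01×10⁻³³

Ca₃(PO₄)₂(s) ⇌ 3 Ca²⁺(aq) + 2 PO₄³⁻(aq)
If s mol/L of Ca₃(PO₄)₂ dissolves, [Ca²⁺] = 3s and [PO₄³⁻] = 2s.
Ksp = [Ca²⁺]^3[PO₄³⁻]^2 = (3s)^3 · (2s)^2 = 108s^5
Ksp = 108 × (9.87×10⁻⁸)^5 = 1.01×10⁻³³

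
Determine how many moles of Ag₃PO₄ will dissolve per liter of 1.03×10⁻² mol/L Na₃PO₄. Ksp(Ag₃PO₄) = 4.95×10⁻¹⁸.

2.61×10⁻⁶ M

Ag₃PO₄(s) ⇌ 3 Ag⁺(aq) + PO₄³⁻(aq)
With PO₄³⁻ already at 1.03×10⁻² mol/L and s small, take [PO₄³⁻] ≈ 1.03×10⁻² mol/L and [Ag⁺] = 3s.
Ksp = [Ag⁺]^3[PO₄³⁻] = (3s)^3(1.03×10⁻²)
(3s)^3 = 4.95×10⁻¹⁸ / (1.03×10⁻²) = 4.81×10⁻¹⁶
s = 2.61×10⁻⁶ mol/L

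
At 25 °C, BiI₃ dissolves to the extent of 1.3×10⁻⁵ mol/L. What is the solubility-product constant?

Ksp = 7.7×10⁻¹⁹

BiI₃(s) ⇌ Bi³⁺(aq) + 3 I⁻(aq)
For each mole of BiI₃ that dissolves per liter, [Bi³⁺] = s and [I⁻] = 3s; let s denote this solubility.
Ksp = [Bi³⁺][I⁻]^3 = s · (3s)^3 = 27s^4
Ksp = 27 × (1.3×10⁻⁵)^4 = 7.7×10⁻¹⁹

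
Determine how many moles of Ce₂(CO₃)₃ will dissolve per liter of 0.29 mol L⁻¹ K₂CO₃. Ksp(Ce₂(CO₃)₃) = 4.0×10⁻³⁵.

2.0×10⁻¹⁷ M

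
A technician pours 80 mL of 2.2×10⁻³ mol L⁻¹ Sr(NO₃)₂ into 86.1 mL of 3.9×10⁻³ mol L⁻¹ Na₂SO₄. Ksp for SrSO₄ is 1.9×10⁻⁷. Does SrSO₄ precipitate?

Total volume after mixing = 80 + 86.1 = 166.1 mL.
[Sr²⁺] = (2.2×10⁻³)(80)/166.1 = 1.1×10⁻³ mol L⁻¹
[SO₄²⁻] = (3.9×10⁻³)(86.1)/166.1 = 2.0×10⁻³ mol L⁻¹
Q = [Sr²⁺][SO₄²⁻] = 2.1×10⁻⁶
Since Q (2.1×10⁻⁶) exceeds Ksp (1.9×10⁻⁷), SrSO₄ will precipitate.

Yes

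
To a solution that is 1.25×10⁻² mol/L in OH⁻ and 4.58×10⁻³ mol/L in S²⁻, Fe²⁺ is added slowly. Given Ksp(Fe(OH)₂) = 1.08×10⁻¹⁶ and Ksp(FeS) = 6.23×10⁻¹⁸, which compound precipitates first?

FeS

A salt starts to precipitate once the ion product Q reaches its Ksp.
For Fe(OH)₂: [Fe²⁺] = (Ksp/[OH⁻]^2) = 6.91×10⁻¹³ mol/L
For FeS: [Fe²⁺] = (Ksp/[S²⁻]) = 1.36×10⁻¹⁵ mol/L
FeS requires the lower [Fe²⁺], so it precipitates first.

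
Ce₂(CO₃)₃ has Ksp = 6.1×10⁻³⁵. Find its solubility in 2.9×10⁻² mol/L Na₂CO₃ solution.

Ce₂(CO₃)₃(s) ⇌ 2 Ce³⁺(aq) + 3 CO₃²⁻(aq)
With CO₃²⁻ already at 2.9×10⁻² mol/L and s small, take [CO₃²⁻] ≈ 2.9×10⁻² mol/L and [Ce³⁺] = 2s.
Ksp = [Ce³⁺]^2[CO₃²⁻]^3 = (2s)^2(2.9×10⁻²)^3
(2s)^2 = 6.1×10⁻³⁵ / (2.9×10⁻²)^3 = 2.5×10⁻³⁰
s = 7.9×10⁻¹⁶ mol/L

7.9×10⁻¹⁶ M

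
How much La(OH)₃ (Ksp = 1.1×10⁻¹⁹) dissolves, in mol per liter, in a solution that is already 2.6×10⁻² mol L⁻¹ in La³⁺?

La(OH)₃(s) ⇌ La³⁺(aq) + 3 OH⁻(aq)
La³⁺ is already present at 2.6×10⁻² mol L⁻¹. If s mol/L of La(OH)₃ dissolves, [OH⁻] = 3s while [La³⁺] ≈ 2.6×10⁻² mol L⁻¹.
Ksp = [La³⁺][OH⁻]^3 = (2.6×10⁻²)(3s)^3
(3s)^3 = 1.1×10⁻¹⁹ / (2.6×10⁻²) = 4.2×10⁻¹⁸
s = 5.4×10⁻⁷ mol L⁻¹

5.4×10⁻⁷ M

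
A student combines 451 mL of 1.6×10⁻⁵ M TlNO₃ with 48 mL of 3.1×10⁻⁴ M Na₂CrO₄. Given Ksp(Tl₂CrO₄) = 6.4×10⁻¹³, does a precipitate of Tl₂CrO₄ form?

No

The combined volume is 499 mL.
[Tl⁺] = (1.6×10⁻⁵)(451)/499 = 1.4×10⁻⁵ M
[CrO₄²⁻] = (3.1×10⁻⁴)(48)/499 = 3.0×10⁻⁵ M
Q = [Tl⁺]^2[CrO₄²⁻] = 6.2×10⁻¹⁵
Since Q (6.2×10⁻¹⁵) is less than Ksp (6.4×10⁻¹³), no Tl₂CrO₄ precipitates.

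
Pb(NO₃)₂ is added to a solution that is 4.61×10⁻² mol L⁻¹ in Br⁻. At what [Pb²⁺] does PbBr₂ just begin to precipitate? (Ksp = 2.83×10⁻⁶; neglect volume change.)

The threshold for precipitation is Q = Ksp.
PbBr₂(s) ⇌ Pb²⁺(aq) + 2 Br⁻(aq)
Ksp = [Pb²⁺][Br⁻]^2 = [Pb²⁺](4.61×10⁻²)^2
[Pb²⁺] = 2.83×10⁻⁶ / (4.61×10⁻²)^2 = 1.33×10⁻³
[Pb²⁺] = 1.33×10⁻³ mol L⁻¹

1.33×10⁻³ M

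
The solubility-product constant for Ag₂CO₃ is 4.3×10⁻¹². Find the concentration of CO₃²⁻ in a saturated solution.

1.0×10⁻⁴ M

Ag₂CO₃(s) ⇌ 2 Ag⁺(aq) + CO₃²⁻(aq)
Call the molar solubility s, so that [Ag⁺] = 2s and [CO₃²⁻] = s.
Ksp = [Ag⁺]^2[CO₃²⁻] = (2s)^2 · s = 4s^3 = 4.3×10⁻¹²
s = 1.0×10⁻⁴ mol L⁻¹
[CO₃²⁻] = s = 1.0×10⁻⁴ mol L⁻¹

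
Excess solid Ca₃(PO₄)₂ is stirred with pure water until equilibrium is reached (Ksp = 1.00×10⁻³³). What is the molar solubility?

9.85×10⁻⁸ M

Ca₃(PO₄)₂(s) ⇌ 3 Ca²⁺(aq) + 2 PO₄³⁻(aq)
For each mole of Ca₃(PO₄)₂ that dissolves per liter, [Ca²⁺] = 3s and [PO₄³⁻] = 2s; let s denote this solubility.
Ksp = [Ca²⁺]^3[PO₄³⁻]^2 = (3s)^3 · (2s)^2 = 108s^5
108s^5 = 1.00×10⁻³³  ⇒  s^5 = 9.26×10⁻³⁶
s = 9.85×10⁻⁸ mol/L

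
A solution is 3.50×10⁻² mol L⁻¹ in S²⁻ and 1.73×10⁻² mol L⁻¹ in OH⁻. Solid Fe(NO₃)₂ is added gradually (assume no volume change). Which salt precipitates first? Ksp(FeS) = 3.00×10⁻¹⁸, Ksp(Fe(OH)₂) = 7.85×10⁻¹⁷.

FeS

A salt starts to precipitate once the ion product Q reaches its Ksp.
For FeS: [Fe²⁺] = (Ksp/[S²⁻]) = 8.57×10⁻¹⁷ mol L⁻¹
For Fe(OH)₂: [Fe²⁺] = (Ksp/[OH⁻]^2) = 2.62×10⁻¹³ mol L⁻¹
FeS requires the lower [Fe²⁺], so it precipitates first.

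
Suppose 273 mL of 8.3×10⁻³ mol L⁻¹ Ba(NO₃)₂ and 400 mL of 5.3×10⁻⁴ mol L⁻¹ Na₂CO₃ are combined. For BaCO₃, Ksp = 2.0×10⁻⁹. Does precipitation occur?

Yes

The combined volume is 673 mL.
[Ba²⁺] = (8.3×10⁻³)(273)/673 = 3.4×10⁻³ mol L⁻¹
[CO₃²⁻] = (5.3×10⁻⁴)(400)/673 = 3.2×10⁻⁴ mol L⁻¹
Q = [Ba²⁺][CO₃²⁻] = 1.1×10⁻⁶
Since Q (1.1×10⁻⁶) exceeds Ksp (2.0×10⁻⁹), BaCO₃ will precipitate.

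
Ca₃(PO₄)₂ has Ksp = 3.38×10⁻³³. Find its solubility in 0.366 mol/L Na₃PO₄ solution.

Ca₃(PO₄)₂(s) ⇌ 3 Ca²⁺(aq) + 2 PO₄³⁻(aq)
Let s be the solubility of Ca₃(PO₄)₂ here. The common ion gives [PO₄³⁻] ≈ 0.366 mol/L, and [Ca²⁺] = 3s.
Ksp = [Ca²⁺]^3[PO₄³⁻]^2 = (3s)^3(0.366)^2
(3s)^3 = 3.38×10⁻³³ / (0.366)^2 = 2.52×10⁻³²
s = 9.78×10⁻¹² mol/L

9.78×10⁻¹² M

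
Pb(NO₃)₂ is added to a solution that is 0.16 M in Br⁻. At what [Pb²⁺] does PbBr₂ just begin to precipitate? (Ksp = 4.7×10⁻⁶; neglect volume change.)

Precipitation of each salt begins when its ion product equals Ksp.
PbBr₂(s) ⇌ Pb²⁺(aq) + 2 Br⁻(aq)
Ksp = [Pb²⁺][Br⁻]^2 = [Pb²⁺](0.16)^2
[Pb²⁺] = 4.7×10⁻⁶ / (0.16)^2 = 1.8×10⁻⁴
[Pb²⁺] = 1.8×10⁻⁴ M

1.8×10⁻⁴ M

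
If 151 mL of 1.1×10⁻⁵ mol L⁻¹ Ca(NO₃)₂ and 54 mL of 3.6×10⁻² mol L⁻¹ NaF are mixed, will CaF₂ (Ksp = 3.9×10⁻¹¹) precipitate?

Yes

Total volume after mixing = 151 + 54 = 205 mL.
[Ca²⁺] = (1.1×10⁻⁵)(151)/205 = 8.1×10⁻⁶ mol L⁻¹
[F⁻] = (3.6×10⁻²)(54)/205 = 9.5×10⁻³ mol L⁻¹
Q = [Ca²⁺][F⁻]^2 = 7.3×10⁻¹⁰
Because Q > Ksp (7.3×10⁻¹⁰ vs 3.9×10⁻¹¹), a precipitate of CaF₂ forms.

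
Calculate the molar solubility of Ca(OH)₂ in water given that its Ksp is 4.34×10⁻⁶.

Ca(OH)₂(s) ⇌ Ca²⁺(aq) + 2 OH⁻(aq)
Let s be the molar solubility. Then [Ca²⁺] = s and [OH⁻] = 2s.
Ksp = [Ca²⁺][OH⁻]^2 = s · (2s)^2 = 4s^3
4s^3 = 4.34×10⁻⁶  ⇒  s^3 = 1.09×10⁻⁶
Taking the 3rd root, s = 1.03×10⁻² mol L⁻¹.

1.03×10⁻² M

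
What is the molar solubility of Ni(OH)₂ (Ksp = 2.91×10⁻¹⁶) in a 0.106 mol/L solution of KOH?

2.59×10⁻¹⁴ M

Ni(OH)₂(s) ⇌ Ni²⁺(aq) + 2 OH⁻(aq)
With OH⁻ already at 0.106 mol/L and s small, take [OH⁻] ≈ 0.106 mol/L and [Ni²⁺] = s.
Ksp = [Ni²⁺][OH⁻]^2 = s(0.106)^2
s = 2.91×10⁻¹⁶ / (0.106)^2 = 2.59×10⁻¹⁴
s = 2.59×10⁻¹⁴ mol/L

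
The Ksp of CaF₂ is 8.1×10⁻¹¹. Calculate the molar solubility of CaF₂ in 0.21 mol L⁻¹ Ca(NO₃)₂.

CaF₂(s) ⇌ Ca²⁺(aq) + 2 F⁻(aq)
The solution already contains Ca²⁺ at 0.21 mol L⁻¹. Let s be the molar solubility of CaF₂.
[Ca²⁺] ≈ 0.21 mol L⁻¹ (common ion dominates); [F⁻] = 2s.
Ksp = [Ca²⁺][F⁻]^2 = (0.21)(2s)^2
(2s)^2 = 8.1×10⁻¹¹ / (0.21) = 3.9×10⁻¹⁰
s = 9.8×10⁻⁶ mol L⁻¹

9.8×10⁻⁶ M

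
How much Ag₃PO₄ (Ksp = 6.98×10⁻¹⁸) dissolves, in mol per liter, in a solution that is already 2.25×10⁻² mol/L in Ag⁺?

6.13×10⁻¹³ M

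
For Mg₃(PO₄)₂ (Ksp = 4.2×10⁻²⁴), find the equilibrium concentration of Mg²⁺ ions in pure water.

Mg₃(PO₄)₂(s) ⇌ 3 Mg²⁺(aq) + 2 PO₄³⁻(aq)
Let s be the molar solubility. Then [Mg²⁺] = 3s and [PO₄³⁻] = 2s.
Ksp = [Mg²⁺]^3[PO₄³⁻]^2 = (3s)^3 · (2s)^2 = 108s^5 = 4.2×10⁻²⁴
s = 8.3×10⁻⁶ M
[Mg²⁺] = 3s = 2.5×10⁻⁵ M

2.5×10⁻⁵ M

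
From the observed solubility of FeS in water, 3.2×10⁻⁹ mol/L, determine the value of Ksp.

Ksp = 1.0×10⁻¹⁷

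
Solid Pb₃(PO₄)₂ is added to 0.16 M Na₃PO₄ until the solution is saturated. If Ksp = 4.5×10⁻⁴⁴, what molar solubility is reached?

4.0×10⁻¹⁵ M

Pb₃(PO₄)₂(s) ⇌ 3 Pb²⁺(aq) + 2 PO₄³⁻(aq)
The solution already contains PO₄³⁻ at 0.16 M. Let s be the molar solubility of Pb₃(PO₄)₂.
[PO₄³⁻] ≈ 0.16 M (common ion dominates); [Pb²⁺] = 3s.
Ksp = [Pb²⁺]^3[PO₄³⁻]^2 = (3s)^3(0.16)^2
(3s)^3 = 4.5×10⁻⁴⁴ / (0.16)^2 = 1.8×10⁻⁴²
s = 4.0×10⁻¹⁵ M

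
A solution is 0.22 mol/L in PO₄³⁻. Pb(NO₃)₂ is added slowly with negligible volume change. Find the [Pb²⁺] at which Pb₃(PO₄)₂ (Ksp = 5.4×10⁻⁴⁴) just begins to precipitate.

The threshold for precipitation is Q = Ksp.
Pb₃(PO₄)₂(s) ⇌ 3 Pb²⁺(aq) + 2 PO₄³⁻(aq)
Ksp = [Pb²⁺]^3[PO₄³⁻]^2 = [Pb²⁺]^3(0.22)^2
[Pb²⁺]^3 = 5.4×10⁻⁴⁴ / (0.22)^2 = 1.1×10⁻⁴²
[Pb²⁺] = 1.0×10⁻¹⁴ mol/L

1.0×10⁻¹⁴ M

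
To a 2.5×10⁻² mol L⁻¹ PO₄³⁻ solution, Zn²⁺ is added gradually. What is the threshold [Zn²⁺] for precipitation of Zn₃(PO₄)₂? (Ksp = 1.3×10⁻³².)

2.8×10⁻¹⁰ M

A salt starts to precipitate once the ion product Q reaches its Ksp.
Zn₃(PO₄)₂(s) ⇌ 3 Zn²⁺(aq) + 2 PO₄³⁻(aq)
Ksp = [Zn²⁺]^3[PO₄³⁻]^2 = [Zn²⁺]^3(2.5×10⁻²)^2
[Zn²⁺]^3 = 1.3×10⁻³² / (2.5×10⁻²)^2 = 2.1×10⁻²⁹
[Zn²⁺] = 2.8×10⁻¹⁰ mol L⁻¹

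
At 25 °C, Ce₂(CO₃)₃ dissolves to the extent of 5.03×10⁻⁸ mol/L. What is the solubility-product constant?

Ce₂(CO₃)₃(s) ⇌ 2 Ce³⁺(aq) + 3 CO₃²⁻(aq)
If s mol/L of Ce₂(CO₃)₃ dissolves, [Ce³⁺] = 2s and [CO₃²⁻] = 3s.
Ksp = [Ce³⁺]^2[CO₃²⁻]^3 = (2s)^2 · (3s)^3 = 108s^5
Ksp = 108 × (5.03×10⁻⁸)^5 = 3.48×10⁻³⁵

Ksp = 3.48×10⁻³⁵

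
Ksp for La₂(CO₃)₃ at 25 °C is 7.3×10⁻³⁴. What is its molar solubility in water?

9.2×10⁻⁸ M

La₂(CO₃)₃(s) ⇌ 2 La³⁺(aq) + 3 CO₃²⁻(aq)
If s mol/L of La₂(CO₃)₃ dissolves, [La³⁺] = 2s and [CO₃²⁻] = 3s.
Ksp = [La³⁺]^2[CO₃²⁻]^3 = (2s)^2 · (3s)^3 = 108s^5
108s^5 = 7.3×10⁻³⁴  ⇒  s^5 = 6.8×10⁻³⁶
Taking the 5th root, s = 9.2×10⁻⁸ mol/L.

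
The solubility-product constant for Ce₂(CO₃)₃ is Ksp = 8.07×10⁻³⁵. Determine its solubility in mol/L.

5.95×10⁻⁸ M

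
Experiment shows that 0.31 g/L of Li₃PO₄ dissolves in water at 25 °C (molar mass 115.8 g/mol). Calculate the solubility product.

Ksp = 1.4×10⁻⁹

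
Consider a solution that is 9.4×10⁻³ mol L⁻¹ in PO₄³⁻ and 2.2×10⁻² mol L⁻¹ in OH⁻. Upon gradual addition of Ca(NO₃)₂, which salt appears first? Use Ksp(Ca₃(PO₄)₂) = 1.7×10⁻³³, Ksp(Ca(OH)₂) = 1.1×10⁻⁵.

Ca₃(PO₄)₂

Precipitation of each salt begins when its ion product equals Ksp.
For Ca₃(PO₄)₂: [Ca²⁺] = (Ksp/[PO₄³⁻]^2)^(1/3) = 2.7×10⁻¹⁰ mol L⁻¹
For Ca(OH)₂: [Ca²⁺] = (Ksp/[OH⁻]^2) = 2.3×10⁻² mol L⁻¹
The smaller threshold [Ca²⁺] is reached first, so Ca₃(PO₄)₂ precipitates first.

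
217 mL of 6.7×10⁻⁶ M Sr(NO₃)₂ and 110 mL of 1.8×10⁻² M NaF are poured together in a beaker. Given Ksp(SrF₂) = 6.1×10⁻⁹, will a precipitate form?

No

The combined volume is 327 mL.
[Sr²⁺] = (6.7×10⁻⁶)(217)/327 = 4.4×10⁻⁶ M
[F⁻] = (1.8×10⁻²)(110)/327 = 6.1×10⁻³ M
Q = [Sr²⁺][F⁻]^2 = 1.6×10⁻¹⁰
Q < Ksp (1.6×10⁻¹⁰ vs 6.1×10⁻⁹); the solution remains unsaturated and no precipitate forms.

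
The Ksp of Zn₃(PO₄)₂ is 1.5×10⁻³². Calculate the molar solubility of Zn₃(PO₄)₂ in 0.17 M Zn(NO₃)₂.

Zn₃(PO₄)₂(s) ⇌ 3 Zn²⁺(aq) + 2 PO₄³⁻(aq)
The solution already contains Zn²⁺ at 0.17 M. Let s be the molar solubility of Zn₃(PO₄)₂.
[Zn²⁺] ≈ 0.17 M (common ion dominates); [PO₄³⁻] = 2s.
Ksp = [Zn²⁺]^3[PO₄³⁻]^2 = (0.17)^3(2s)^2
(2s)^2 = 1.5×10⁻³² / (0.17)^3 = 3.1×10⁻³⁰
s = 8.7×10⁻¹⁶ M

8.7×10⁻¹⁶ M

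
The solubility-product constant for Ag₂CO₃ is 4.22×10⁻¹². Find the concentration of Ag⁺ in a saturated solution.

Ag₂CO₃(s) ⇌ 2 Ag⁺(aq) + CO₃²⁻(aq)
For each mole of Ag₂CO₃ that dissolves per liter, [Ag⁺] = 2s and [CO₃²⁻] = s; let s denote this solubility.
Ksp = [Ag⁺]^2[CO₃²⁻] = (2s)^2 · s = 4s^3 = 4.22×10⁻¹²
s = 1.02×10⁻⁴ mol/L
[Ag⁺] = 2s = 2.04×10⁻⁴ mol/L

2.04×10⁻⁴ M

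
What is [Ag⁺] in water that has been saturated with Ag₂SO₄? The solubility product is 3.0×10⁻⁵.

3.9×10⁻² M

Ag₂SO₄(s) ⇌ 2 Ag⁺(aq) + SO₄²⁻(aq)
For each mole of Ag₂SO₄ that dissolves per liter, [Ag⁺] = 2s and [SO₄²⁻] = s; let s denote this solubility.
Ksp = [Ag⁺]^2[SO₄²⁻] = (2s)^2 · s = 4s^3 = 3.0×10⁻⁵
s = 2.0×10⁻² mol L⁻¹
[Ag⁺] = 2s = 3.9×10⁻² mol L⁻¹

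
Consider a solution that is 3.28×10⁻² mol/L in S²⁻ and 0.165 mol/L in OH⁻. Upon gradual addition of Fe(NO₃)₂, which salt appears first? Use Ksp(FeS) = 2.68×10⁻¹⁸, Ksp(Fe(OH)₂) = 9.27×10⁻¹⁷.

FeS

A salt starts to precipitate once the ion product Q reaches its Ksp.
For FeS: [Fe²⁺] = (Ksp/[S²⁻]) = 8.17×10⁻¹⁷ mol/L
For Fe(OH)₂: [Fe²⁺] = (Ksp/[OH⁻]^2) = 3.40×10⁻¹⁵ mol/L
Since FeS needs less Fe²⁺ to reach saturation, it precipitates first.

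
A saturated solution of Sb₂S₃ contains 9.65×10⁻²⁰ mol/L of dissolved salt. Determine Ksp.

Ksp = 9.04×10⁻⁹⁴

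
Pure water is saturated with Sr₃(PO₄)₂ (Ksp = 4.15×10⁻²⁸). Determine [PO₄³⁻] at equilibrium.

Sr₃(PO₄)₂(s) ⇌ 3 Sr²⁺(aq) + 2 PO₄³⁻(aq)
Call the molar solubility s, so that [Sr²⁺] = 3s and [PO₄³⁻] = 2s.
Ksp = [Sr²⁺]^3[PO₄³⁻]^2 = (3s)^3 · (2s)^2 = 108s^5 = 4.15×10⁻²⁸
s = 1.31×10⁻⁶ mol L⁻¹
[PO₄³⁻] = 2s = 2.62×10⁻⁶ mol L⁻¹

2.62×10⁻⁶ M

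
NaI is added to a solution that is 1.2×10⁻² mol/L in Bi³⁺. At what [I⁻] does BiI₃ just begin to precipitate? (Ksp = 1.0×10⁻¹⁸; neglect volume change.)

A salt starts to precipitate once the ion product Q reaches its Ksp.
BiI₃(s) ⇌ Bi³⁺(aq) + 3 I⁻(aq)
Ksp = [Bi³⁺][I⁻]^3 = [I⁻]^3(1.2×10⁻²)
[I⁻]^3 = 1.0×10⁻¹⁸ / (1.2×10⁻²) = 8.3×10⁻¹⁷
[I⁻] = 4.4×10⁻⁶ mol/L

4.4×10⁻⁶ M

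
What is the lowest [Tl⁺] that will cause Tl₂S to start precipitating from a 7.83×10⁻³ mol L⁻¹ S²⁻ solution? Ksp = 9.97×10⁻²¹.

Precipitation begins when Q = Ksp.
Tl₂S(s) ⇌ 2 Tl⁺(aq) + S²⁻(aq)
Ksp = [Tl⁺]^2[S²⁻] = [Tl⁺]^2(7.83×10⁻³)
[Tl⁺]^2 = 9.97×10⁻²¹ / (7.83×10⁻³) = 1.27×10⁻¹⁸
[Tl⁺] = 1.13×10⁻⁹ mol L⁻¹

1.13×10⁻⁹ M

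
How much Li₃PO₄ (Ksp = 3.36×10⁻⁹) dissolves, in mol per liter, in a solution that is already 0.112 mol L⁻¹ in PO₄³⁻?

1.04×10⁻³ M

Li₃PO₄(s) ⇌ 3 Li⁺(aq) + PO₄³⁻(aq)
PO₄³⁻ is already present at 0.112 mol L⁻¹. If s mol/L of Li₃PO₄ dissolves, [Li⁺] = 3s while [PO₄³⁻] ≈ 0.112 mol L⁻¹.
Ksp = [Li⁺]^3[PO₄³⁻] = (3s)^3(0.112)
(3s)^3 = 3.36×10⁻⁹ / (0.112) = 3.00×10⁻⁸
s = 1.04×10⁻³ mol L⁻¹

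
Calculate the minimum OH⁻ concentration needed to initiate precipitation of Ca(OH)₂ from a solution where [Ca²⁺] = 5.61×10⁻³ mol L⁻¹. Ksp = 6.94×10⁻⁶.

3.52×10⁻² M

Each salt precipitates once Q = Ksp for that salt.
Ca(OH)₂(s) ⇌ Ca²⁺(aq) + 2 OH⁻(aq)
Ksp = [Ca²⁺][OH⁻]^2 = [OH⁻]^2(5.61×10⁻³)
[OH⁻]^2 = 6.94×10⁻⁶ / (5.61×10⁻³) = 1.24×10⁻³
[OH⁻] = 3.52×10⁻² mol L⁻¹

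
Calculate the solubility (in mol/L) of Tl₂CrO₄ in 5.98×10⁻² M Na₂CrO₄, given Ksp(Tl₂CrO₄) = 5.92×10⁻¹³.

1.57×10⁻⁶ M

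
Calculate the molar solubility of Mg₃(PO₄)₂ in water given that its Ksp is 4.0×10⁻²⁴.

8.2×10⁻⁶ M

Mg₃(PO₄)₂(s) ⇌ 3 Mg²⁺(aq) + 2 PO₄³⁻(aq)
Call the molar solubility s, so that [Mg²⁺] = 3s and [PO₄³⁻] = 2s.
Ksp = [Mg²⁺]^3[PO₄³⁻]^2 = (3s)^3 · (2s)^2 = 108s^5
108s^5 = 4.0×10⁻²⁴  ⇒  s^5 = 3.7×10⁻²⁶
s = 8.2×10⁻⁶ M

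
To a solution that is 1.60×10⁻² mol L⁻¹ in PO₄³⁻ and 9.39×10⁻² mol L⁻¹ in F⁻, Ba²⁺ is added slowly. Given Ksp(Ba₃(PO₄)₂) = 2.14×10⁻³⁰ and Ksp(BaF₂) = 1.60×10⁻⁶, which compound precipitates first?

Each salt precipitates once Q = Ksp for that salt.
For Ba₃(PO₄)₂: [Ba²⁺] = (Ksp/[PO₄³⁻]^2)^(1/3) = 2.03×10⁻⁹ mol L⁻¹
For BaF₂: [Ba²⁺] = (Ksp/[F⁻]^2) = 1.81×10⁻⁴ mol L⁻¹
Ba₃(PO₄)₂ requires the lower [Ba²⁺], so it precipitates first.

Ba₃(PO₄)₂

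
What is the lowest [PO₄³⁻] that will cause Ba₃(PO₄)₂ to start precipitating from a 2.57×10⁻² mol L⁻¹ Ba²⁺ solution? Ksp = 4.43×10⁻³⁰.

A salt starts to precipitate once the ion product Q reaches its Ksp.
Ba₃(PO₄)₂(s) ⇌ 3 Ba²⁺(aq) + 2 PO₄³⁻(aq)
Ksp = [Ba²⁺]^3[PO₄³⁻]^2 = [PO₄³⁻]^2(2.57×10⁻²)^3
[PO₄³⁻]^2 = 4.43×10⁻³⁰ / (2.57×10⁻²)^3 = 2.61×10⁻²⁵
[PO₄³⁻] = 5.11×10⁻¹³ mol L⁻¹

5.11×10⁻¹³ M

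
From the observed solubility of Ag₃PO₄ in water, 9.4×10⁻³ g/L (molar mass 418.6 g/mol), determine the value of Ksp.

Convert to molarity: s = 9.4×10⁻³ / 418.6 = 2.246×10⁻⁵ mol/L
Ag₃PO₄(s) ⇌ 3 Ag⁺(aq) + PO₄³⁻(aq)
With molar solubility s: [Ag⁺] = 3s, [PO₄³⁻] = s.
Ksp = [Ag⁺]^3[PO₄³⁻] = (3s)^3 · s = 27s^4
Ksp = 27 × (2.246×10⁻⁵)^4 = 6.9×10⁻¹⁸

Ksp = 6.9×10⁻¹⁸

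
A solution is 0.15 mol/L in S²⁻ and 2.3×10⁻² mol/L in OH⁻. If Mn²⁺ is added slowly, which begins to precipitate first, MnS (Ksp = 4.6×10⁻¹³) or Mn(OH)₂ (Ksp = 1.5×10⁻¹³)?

Each salt precipitates once Q = Ksp for that salt.
For MnS: [Mn²⁺] = (Ksp/[S²⁻]) = 3.1×10⁻¹² mol/L
For Mn(OH)₂: [Mn²⁺] = (Ksp/[OH⁻]^2) = 2.8×10⁻¹⁰ mol/L
The smaller threshold [Mn²⁺] is reached first, so MnS precipitates first.

MnS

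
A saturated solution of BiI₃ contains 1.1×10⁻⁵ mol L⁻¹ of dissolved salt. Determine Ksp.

Ksp = 4.0×10⁻¹⁹

BiI₃(s) ⇌ Bi³⁺(aq) + 3 I⁻(aq)
With molar solubility s: [Bi³⁺] = s, [I⁻] = 3s.
Ksp = [Bi³⁺][I⁻]^3 = s · (3s)^3 = 27s^4
Ksp = 27 × (1.1×10⁻⁵)^4 = 4.0×10⁻¹⁹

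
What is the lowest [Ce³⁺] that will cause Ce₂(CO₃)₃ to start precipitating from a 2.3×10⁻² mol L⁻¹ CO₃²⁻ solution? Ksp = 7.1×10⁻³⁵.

A salt starts to precipitate once the ion product Q reaches its Ksp.
Ce₂(CO₃)₃(s) ⇌ 2 Ce³⁺(aq) + 3 CO₃²⁻(aq)
Ksp = [Ce³⁺]^2[CO₃²⁻]^3 = [Ce³⁺]^2(2.3×10⁻²)^3
[Ce³⁺]^2 = 7.1×10⁻³⁵ / (2.3×10⁻²)^3 = 5.8×10⁻³⁰
[Ce³⁺] = 2.4×10⁻¹⁵ mol L⁻¹

2.4×10⁻¹⁵ M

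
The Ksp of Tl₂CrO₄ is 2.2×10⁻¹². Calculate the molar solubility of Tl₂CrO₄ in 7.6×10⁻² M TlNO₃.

3.8×10⁻¹⁰ M

Tl₂CrO₄(s) ⇌ 2 Tl⁺(aq) + CrO₄²⁻(aq)
Let s be the solubility of Tl₂CrO₄ here. The common ion gives [Tl⁺] ≈ 7.6×10⁻² M, and [CrO₄²⁻] = s.
Ksp = [Tl⁺]^2[CrO₄²⁻] = (7.6×10⁻²)^2s
s = 2.2×10⁻¹² / (7.6×10⁻²)^2 = 3.8×10⁻¹⁰
s = 3.8×10⁻¹⁰ M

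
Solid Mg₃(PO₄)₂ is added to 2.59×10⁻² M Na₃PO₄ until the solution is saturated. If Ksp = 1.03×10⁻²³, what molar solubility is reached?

8.28×10⁻⁸ M

Mg₃(PO₄)₂(s) ⇌ 3 Mg²⁺(aq) + 2 PO₄³⁻(aq)
PO₄³⁻ is already present at 2.59×10⁻² M. If s mol/L of Mg₃(PO₄)₂ dissolves, [Mg²⁺] = 3s while [PO₄³⁻] ≈ 2.59×10⁻² M.
Ksp = [Mg²⁺]^3[PO₄³⁻]^2 = (3s)^3(2.59×10⁻²)^2
(3s)^3 = 1.03×10⁻²³ / (2.59×10⁻²)^2 = 1.54×10⁻²⁰
s = 8.28×10⁻⁸ M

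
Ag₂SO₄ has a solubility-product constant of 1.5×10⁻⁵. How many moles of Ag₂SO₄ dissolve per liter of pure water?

Ag₂SO₄(s) ⇌ 2 Ag⁺(aq) + SO₄²⁻(aq)
If s mol/L of Ag₂SO₄ dissolves, [Ag⁺] = 2s and [SO₄²⁻] = s.
Ksp = [Ag⁺]^2[SO₄²⁻] = (2s)^2 · s = 4s^3
4s^3 = 1.5×10⁻⁵  ⇒  s^3 = 3.8×10⁻⁶
Taking the 3rd root, s = 1.6×10⁻² mol/L.

1.6×10⁻² M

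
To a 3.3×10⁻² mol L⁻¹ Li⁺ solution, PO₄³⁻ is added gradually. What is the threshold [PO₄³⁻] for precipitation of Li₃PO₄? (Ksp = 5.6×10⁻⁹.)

The threshold for precipitation is Q = Ksp.
Li₃PO₄(s) ⇌ 3 Li⁺(aq) + PO₄³⁻(aq)
Ksp = [Li⁺]^3[PO₄³⁻] = [PO₄³⁻](3.3×10⁻²)^3
[PO₄³⁻] = 5.6×10⁻⁹ / (3.3×10⁻²)^3 = 1.6×10⁻⁴
[PO₄³⁻] = 1.6×10⁻⁴ mol L⁻¹

1.6×10⁻⁴ M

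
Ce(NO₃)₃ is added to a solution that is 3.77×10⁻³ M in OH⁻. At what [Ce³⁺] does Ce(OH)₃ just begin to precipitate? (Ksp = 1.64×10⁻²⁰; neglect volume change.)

The threshold for precipitation is Q = Ksp.
Ce(OH)₃(s) ⇌ Ce³⁺(aq) + 3 OH⁻(aq)
Ksp = [Ce³⁺][OH⁻]^3 = [Ce³⁺](3.77×10⁻³)^3
[Ce³⁺] = 1.64×10⁻²⁰ / (3.77×10⁻³)^3 = 3.06×10⁻¹³
[Ce³⁺] = 3.06×10⁻¹³ M

3.06×10⁻¹³ M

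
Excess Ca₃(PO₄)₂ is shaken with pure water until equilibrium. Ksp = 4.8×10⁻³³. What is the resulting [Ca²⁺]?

Ca₃(PO₄)₂(s) ⇌ 3 Ca²⁺(aq) + 2 PO₄³⁻(aq)
Call the molar solubility s, so that [Ca²⁺] = 3s and [PO₄³⁻] = 2s.
Ksp = [Ca²⁺]^3[PO₄³⁻]^2 = (3s)^3 · (2s)^2 = 108s^5 = 4.8×10⁻³³
s = 1.3×10⁻⁷ M
[Ca²⁺] = 3s = 4.0×10⁻⁷ M

4.0×10⁻⁷ M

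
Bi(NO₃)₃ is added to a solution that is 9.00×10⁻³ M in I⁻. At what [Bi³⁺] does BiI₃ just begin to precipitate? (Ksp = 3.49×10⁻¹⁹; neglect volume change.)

4.79×10⁻¹³ M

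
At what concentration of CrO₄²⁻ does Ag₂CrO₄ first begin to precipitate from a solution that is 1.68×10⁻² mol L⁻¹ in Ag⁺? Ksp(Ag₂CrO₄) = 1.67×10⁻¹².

A salt starts to precipitate once the ion product Q reaches its Ksp.
Ag₂CrO₄(s) ⇌ 2 Ag⁺(aq) + CrO₄²⁻(aq)
Ksp = [Ag⁺]^2[CrO₄²⁻] = [CrO₄²⁻](1.68×10⁻²)^2
[CrO₄²⁻] = 1.67×10⁻¹² / (1.68×10⁻²)^2 = 5.92×10⁻⁹
[CrO₄²⁻] = 5.92×10⁻⁹ mol L⁻¹

5.92×10⁻⁹ M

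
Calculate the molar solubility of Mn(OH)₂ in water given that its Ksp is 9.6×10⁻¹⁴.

2.9×10⁻⁵ M

Mn(OH)₂(s) ⇌ Mn²⁺(aq) + 2 OH⁻(aq)
Let s be the molar solubility. Then [Mn²⁺] = s and [OH⁻] = 2s.
Ksp = [Mn²⁺][OH⁻]^2 = s · (2s)^2 = 4s^3
4s^3 = 9.6×10⁻¹⁴  ⇒  s^3 = 2.4×10⁻¹⁴
Taking the 3rd root, s = 2.9×10⁻⁵ mol L⁻¹.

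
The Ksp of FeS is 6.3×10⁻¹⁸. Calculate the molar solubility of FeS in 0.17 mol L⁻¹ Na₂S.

3.7×10⁻¹⁷ M

FeS(s) ⇌ Fe²⁺(aq) + S²⁻(aq)
S²⁻ is already present at 0.17 mol L⁻¹. If s mol/L of FeS dissolves, [Fe²⁺] = s while [S²⁻] ≈ 0.17 mol L⁻¹.
Ksp = [Fe²⁺][S²⁻] = s(0.17)
s = 6.3×10⁻¹⁸ / (0.17) = 3.7×10⁻¹⁷
s = 3.7×10⁻¹⁷ mol L⁻¹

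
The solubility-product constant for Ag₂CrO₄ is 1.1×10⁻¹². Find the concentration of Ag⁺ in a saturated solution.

1.3×10⁻⁴ M

Ag₂CrO₄(s) ⇌ 2 Ag⁺(aq) + CrO₄²⁻(aq)
With molar solubility s: [Ag⁺] = 2s, [CrO₄²⁻] = s.
Ksp = [Ag⁺]^2[CrO₄²⁻] = (2s)^2 · s = 4s^3 = 1.1×10⁻¹²
s = 6.5×10⁻⁵ mol/L
[Ag⁺] = 2s = 1.3×10⁻⁴ mol/L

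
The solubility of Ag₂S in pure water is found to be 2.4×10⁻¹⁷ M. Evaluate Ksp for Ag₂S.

Ksp = 5.5×10⁻⁵⁰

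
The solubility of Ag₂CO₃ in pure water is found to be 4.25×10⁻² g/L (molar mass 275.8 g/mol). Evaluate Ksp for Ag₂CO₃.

s = (4.25×10⁻² g L⁻¹)/(275.8 g mol⁻¹) = 1.5410×10⁻⁴ M
Ag₂CO₃(s) ⇌ 2 Ag⁺(aq) + CO₃²⁻(aq)
If s mol/L of Ag₂CO₃ dissolves, [Ag⁺] = 2s and [CO₃²⁻] = s.
Ksp = [Ag⁺]^2[CO₃²⁻] = (2s)^2 · s = 4s^3
Ksp = 4 × (1.5410×10⁻⁴)^3 = 1.46×10⁻¹¹

Ksp = 1.46×10⁻¹¹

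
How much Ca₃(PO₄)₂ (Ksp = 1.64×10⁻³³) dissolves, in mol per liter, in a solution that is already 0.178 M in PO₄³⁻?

Ca₃(PO₄)₂(s) ⇌ 3 Ca²⁺(aq) + 2 PO₄³⁻(aq)
PO₄³⁻ is already present at 0.178 M. If s mol/L of Ca₃(PO₄)₂ dissolves, [Ca²⁺] = 3s while [PO₄³⁻] ≈ 0.178 M.
Ksp = [Ca²⁺]^3[PO₄³⁻]^2 = (3s)^3(0.178)^2
(3s)^3 = 1.64×10⁻³³ / (0.178)^2 = 5.18×10⁻³²
s = 1.24×10⁻¹¹ M

1.24×10⁻¹¹ M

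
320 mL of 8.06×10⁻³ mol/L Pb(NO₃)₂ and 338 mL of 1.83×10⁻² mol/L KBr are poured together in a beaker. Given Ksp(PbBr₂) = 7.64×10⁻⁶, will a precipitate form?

After mixing, V = 320 mL + 338 mL = 658 mL.
[Pb²⁺] = (8.06×10⁻³)(320)/658 = 3.92×10⁻³ mol/L
[Br⁻] = (1.83×10⁻²)(338)/658 = 9.40×10⁻³ mol/L
Q = [Pb²⁺][Br⁻]^2 = 3.46×10⁻⁷
Since Q (3.46×10⁻⁷) is less than Ksp (7.64×10⁻⁶), no PbBr₂ precipitates.

No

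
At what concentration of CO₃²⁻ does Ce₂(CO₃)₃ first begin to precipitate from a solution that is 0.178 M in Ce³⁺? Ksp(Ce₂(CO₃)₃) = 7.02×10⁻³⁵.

Precipitation of each salt begins when its ion product equals Ksp.
Ce₂(CO₃)₃(s) ⇌ 2 Ce³⁺(aq) + 3 CO₃²⁻(aq)
Ksp = [Ce³⁺]^2[CO₃²⁻]^3 = [CO₃²⁻]^3(0.178)^2
[CO₃²⁻]^3 = 7.02×10⁻³⁵ / (0.178)^2 = 2.22×10⁻³³
[CO₃²⁻] = 1.30×10⁻¹¹ M

1.30×10⁻¹¹ M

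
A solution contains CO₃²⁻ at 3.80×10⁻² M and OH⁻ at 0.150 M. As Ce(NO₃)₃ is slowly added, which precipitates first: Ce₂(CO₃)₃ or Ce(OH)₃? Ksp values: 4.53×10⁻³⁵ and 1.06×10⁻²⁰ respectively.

Ce(OH)₃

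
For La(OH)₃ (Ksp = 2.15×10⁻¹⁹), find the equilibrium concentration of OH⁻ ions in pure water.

2.83×10⁻⁵ M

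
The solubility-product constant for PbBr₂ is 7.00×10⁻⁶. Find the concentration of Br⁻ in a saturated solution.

PbBr₂(s) ⇌ Pb²⁺(aq) + 2 Br⁻(aq)
Let s be the molar solubility. Then [Pb²⁺] = s and [Br⁻] = 2s.
Ksp = [Pb²⁺][Br⁻]^2 = s · (2s)^2 = 4s^3 = 7.00×10⁻⁶
s = 1.21×10⁻² mol L⁻¹
[Br⁻] = 2s = 2.41×10⁻² mol L⁻¹

2.41×10⁻² M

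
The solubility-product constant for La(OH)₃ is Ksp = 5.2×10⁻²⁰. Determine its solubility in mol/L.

La(OH)₃(s) ⇌ La³⁺(aq) + 3 OH⁻(aq)
With molar solubility s: [La³⁺] = s, [OH⁻] = 3s.
Ksp = [La³⁺][OH⁻]^3 = s · (3s)^3 = 27s^4
27s^4 = 5.2×10⁻²⁰  ⇒  s^4 = 1.9×10⁻²¹
Taking the 4th root, s = 6.6×10⁻⁶ mol L⁻¹.

6.6×10⁻⁶ M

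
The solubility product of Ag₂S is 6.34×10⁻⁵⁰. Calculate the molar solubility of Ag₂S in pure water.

2.51×10⁻¹⁷ M

Ag₂S(s) ⇌ 2 Ag⁺(aq) + S²⁻(aq)
Call the molar solubility s, so that [Ag⁺] = 2s and [S²⁻] = s.
Ksp = [Ag⁺]^2[S²⁻] = (2s)^2 · s = 4s^3
4s^3 = 6.34×10⁻⁵⁰  ⇒  s^3 = 1.59×10⁻⁵⁰
s = (1.59×10⁻⁵⁰)^(1/3) = 2.51×10⁻¹⁷ mol/L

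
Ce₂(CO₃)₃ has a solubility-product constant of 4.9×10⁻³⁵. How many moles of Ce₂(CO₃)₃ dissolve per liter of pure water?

Ce₂(CO₃)₃(s) ⇌ 2 Ce³⁺(aq) + 3 CO₃²⁻(aq)
Call the molar solubility s, so that [Ce³⁺] = 2s and [CO₃²⁻] = 3s.
Ksp = [Ce³⁺]^2[CO₃²⁻]^3 = (2s)^2 · (3s)^3 = 108s^5
108s^5 = 4.9×10⁻³⁵  ⇒  s^5 = 4.5×10⁻³⁷
Taking the 5th root, s = 5.4×10⁻⁸ mol L⁻¹.

5.4×10⁻⁸ M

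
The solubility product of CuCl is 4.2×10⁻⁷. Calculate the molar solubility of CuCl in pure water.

CuCl(s) ⇌ Cu⁺(aq) + Cl⁻(aq)
If s mol/L of CuCl dissolves, [Cu⁺] = s and [Cl⁻] = s.
Ksp = [Cu⁺][Cl⁻] = s · s = s^2
s^2 = 4.2×10⁻⁷
s = (4.2×10⁻⁷)^(1/2) = 6.5×10⁻⁴ mol/L

6.5×10⁻⁴ M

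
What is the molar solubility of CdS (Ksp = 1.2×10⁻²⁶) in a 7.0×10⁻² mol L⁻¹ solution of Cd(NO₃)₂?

1.7×10⁻²⁵ M

CdS(s) ⇌ Cd²⁺(aq) + S²⁻(aq)
With Cd²⁺ already at 7.0×10⁻² mol L⁻¹ and s small, take [Cd²⁺] ≈ 7.0×10⁻² mol L⁻¹ and [S²⁻] = s.
Ksp = [Cd²⁺][S²⁻] = (7.0×10⁻²)s
s = 1.2×10⁻²⁶ / (7.0×10⁻²) = 1.7×10⁻²⁵
s = 1.7×10⁻²⁵ mol L⁻¹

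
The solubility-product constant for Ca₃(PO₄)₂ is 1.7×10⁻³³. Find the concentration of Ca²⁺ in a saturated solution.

3.3×10⁻⁷ M

Ca₃(PO₄)₂(s) ⇌ 3 Ca²⁺(aq) + 2 PO₄³⁻(aq)
Let s be the molar solubility. Then [Ca²⁺] = 3s and [PO₄³⁻] = 2s.
Ksp = [Ca²⁺]^3[PO₄³⁻]^2 = (3s)^3 · (2s)^2 = 108s^5 = 1.7×10⁻³³
s = 1.1×10⁻⁷ mol L⁻¹
[Ca²⁺] = 3s = 3.3×10⁻⁷ mol L⁻¹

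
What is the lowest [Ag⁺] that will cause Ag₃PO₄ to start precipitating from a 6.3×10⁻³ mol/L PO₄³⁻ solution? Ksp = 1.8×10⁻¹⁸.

6.6×10⁻⁶ M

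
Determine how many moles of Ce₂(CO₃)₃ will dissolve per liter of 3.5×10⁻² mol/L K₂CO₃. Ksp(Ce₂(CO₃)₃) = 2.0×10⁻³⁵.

Ce₂(CO₃)₃(s) ⇌ 2 Ce³⁺(aq) + 3 CO₃²⁻(aq)
With CO₃²⁻ already at 3.5×10⁻² mol/L and s small, take [CO₃²⁻] ≈ 3.5×10⁻² mol/L and [Ce³⁺] = 2s.
Ksp = [Ce³⁺]^2[CO₃²⁻]^3 = (2s)^2(3.5×10⁻²)^3
(2s)^2 = 2.0×10⁻³⁵ / (3.5×10⁻²)^3 = 4.7×10⁻³¹
s = 3.4×10⁻¹⁶ mol/L

3.4×10⁻¹⁶ M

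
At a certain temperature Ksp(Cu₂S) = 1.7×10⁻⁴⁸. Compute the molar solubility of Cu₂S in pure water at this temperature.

Cu₂S(s) ⇌ 2 Cu⁺(aq) + S²⁻(aq)
Call the molar solubility s, so that [Cu⁺] = 2s and [S²⁻] = s.
Ksp = [Cu⁺]^2[S²⁻] = (2s)^2 · s = 4s^3
4s^3 = 1.7×10⁻⁴⁸  ⇒  s^3 = 4.3×10⁻⁴⁹
s = (4.3×10⁻⁴⁹)^(1/3) = 7.5×10⁻¹⁷ M

7.5×10⁻¹⁷ M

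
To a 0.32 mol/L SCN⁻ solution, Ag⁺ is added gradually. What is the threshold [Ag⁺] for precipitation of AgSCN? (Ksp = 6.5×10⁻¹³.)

2.0×10⁻¹² M

The threshold for precipitation is Q = Ksp.
AgSCN(s) ⇌ Ag⁺(aq) + SCN⁻(aq)
Ksp = [Ag⁺][SCN⁻] = [Ag⁺](0.32)
[Ag⁺] = 6.5×10⁻¹³ / (0.32) = 2.0×10⁻¹²
[Ag⁺] = 2.0×10⁻¹² mol/L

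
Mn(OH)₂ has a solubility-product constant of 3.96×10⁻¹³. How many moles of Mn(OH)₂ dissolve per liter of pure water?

4.63×10⁻⁵ M

Mn(OH)₂(s) ⇌ Mn²⁺(aq) + 2 OH⁻(aq)
For each mole of Mn(OH)₂ that dissolves per liter, [Mn²⁺] = s and [OH⁻] = 2s; let s denote this solubility.
Ksp = [Mn²⁺][OH⁻]^2 = s · (2s)^2 = 4s^3
4s^3 = 3.96×10⁻¹³  ⇒  s^3 = 9.90×10⁻¹⁴
s = 4.63×10⁻⁵ mol L⁻¹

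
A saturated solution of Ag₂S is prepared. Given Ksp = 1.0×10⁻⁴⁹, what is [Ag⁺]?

5.8×10⁻¹⁷ M

Ag₂S(s) ⇌ 2 Ag⁺(aq) + S²⁻(aq)
Call the molar solubility s, so that [Ag⁺] = 2s and [S²⁻] = s.
Ksp = [Ag⁺]^2[S²⁻] = (2s)^2 · s = 4s^3 = 1.0×10⁻⁴⁹
s = 2.9×10⁻¹⁷ M
[Ag⁺] = 2s = 5.8×10⁻¹⁷ M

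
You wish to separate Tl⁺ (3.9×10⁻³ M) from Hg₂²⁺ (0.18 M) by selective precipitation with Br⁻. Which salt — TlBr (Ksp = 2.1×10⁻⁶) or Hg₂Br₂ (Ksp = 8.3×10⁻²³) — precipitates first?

Hg₂Br₂

The threshold for precipitation is Q = Ksp.
For TlBr: [Br⁻] = (Ksp/[Tl⁺]) = 5.4×10⁻⁴ M
For Hg₂Br₂: [Br⁻] = (Ksp/[Hg₂²⁺])^(1/2) = 2.1×10⁻¹¹ M
The smaller threshold [Br⁻] is reached first, so Hg₂Br₂ precipitates first.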